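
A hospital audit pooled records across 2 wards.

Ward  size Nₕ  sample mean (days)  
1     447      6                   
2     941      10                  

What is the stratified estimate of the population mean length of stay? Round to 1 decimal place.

x̄_st = (Σ Nₕx̄ₕ) / (Σ Nₕ) = (447·6 + 941·10) / 1388
= 12092 / 1388 = 8.712... → 8.7.

8.7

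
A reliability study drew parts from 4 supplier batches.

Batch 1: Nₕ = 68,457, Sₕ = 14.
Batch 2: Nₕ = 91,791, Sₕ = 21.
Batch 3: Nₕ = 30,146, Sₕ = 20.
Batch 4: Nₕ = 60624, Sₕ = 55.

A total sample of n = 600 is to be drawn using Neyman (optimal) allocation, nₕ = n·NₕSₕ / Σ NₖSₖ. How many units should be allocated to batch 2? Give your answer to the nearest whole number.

170

1: NₕSₕ = 68457·14 = 958398
2: NₕSₕ = 91791·21 = 1927611
3: NₕSₕ = 30146·20 = 602920
4: NₕSₕ = 60624·55 = 3334320
Σ NₕSₕ = 6823249.
n_2 = 600·1927611/6823249 = 169.504... → 170.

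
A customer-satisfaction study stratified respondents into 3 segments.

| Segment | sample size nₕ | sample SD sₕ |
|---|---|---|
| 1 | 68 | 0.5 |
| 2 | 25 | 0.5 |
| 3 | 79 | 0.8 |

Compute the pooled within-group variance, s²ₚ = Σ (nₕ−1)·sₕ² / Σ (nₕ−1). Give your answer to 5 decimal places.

Degrees of freedom: 67 + 24 + 78 = 169.
Σ(nₕ−1)sₕ² = 67·0.25 + 24·0.25 + 78·0.64 = 72.67.
s²ₚ = 72.67 / 169 = 0.43 → 0.43000.

0.43000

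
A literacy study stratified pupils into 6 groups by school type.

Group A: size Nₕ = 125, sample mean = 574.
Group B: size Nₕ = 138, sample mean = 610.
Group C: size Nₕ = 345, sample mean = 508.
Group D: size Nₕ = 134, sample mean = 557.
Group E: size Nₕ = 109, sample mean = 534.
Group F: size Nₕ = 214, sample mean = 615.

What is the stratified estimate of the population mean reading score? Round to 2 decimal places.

559.29

x̄_st = (Σ Nₕx̄ₕ) / (Σ Nₕ) = (125·574 + 138·610 + 345·508 + 134·557 + 109·534 + 214·615) / 1065
= 595644 / 1065 = 559.2901... → 559.29.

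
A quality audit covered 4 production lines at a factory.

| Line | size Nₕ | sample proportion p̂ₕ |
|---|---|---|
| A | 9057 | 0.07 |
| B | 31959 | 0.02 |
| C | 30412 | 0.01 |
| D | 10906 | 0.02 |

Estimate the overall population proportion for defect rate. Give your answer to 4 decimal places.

0.0218

Wₕ = Nₕ/N with N = 82334: 0.1100, 0.3882, 0.3694, 0.1325.
p̂_st = 0.1100·0.07 + 0.3882·0.02 + 0.3694·0.01 + 0.1325·0.02 ≈ 0.021806... → 0.0218.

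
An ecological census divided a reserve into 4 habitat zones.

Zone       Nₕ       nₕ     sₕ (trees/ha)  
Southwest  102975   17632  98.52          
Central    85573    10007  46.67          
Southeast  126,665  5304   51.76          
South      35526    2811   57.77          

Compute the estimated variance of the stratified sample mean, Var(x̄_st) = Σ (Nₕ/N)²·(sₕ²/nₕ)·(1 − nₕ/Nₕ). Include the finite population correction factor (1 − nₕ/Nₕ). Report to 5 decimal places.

0.12510

N = 350739. Term for each stratum: Wₕ²sₕ²/nₕ·(1−nₕ/Nₕ).
Var(x̄_st) = 0.03932591 + 0.01144107 + 0.06311792 + 0.01121680 = 0.12510171 → 0.12510.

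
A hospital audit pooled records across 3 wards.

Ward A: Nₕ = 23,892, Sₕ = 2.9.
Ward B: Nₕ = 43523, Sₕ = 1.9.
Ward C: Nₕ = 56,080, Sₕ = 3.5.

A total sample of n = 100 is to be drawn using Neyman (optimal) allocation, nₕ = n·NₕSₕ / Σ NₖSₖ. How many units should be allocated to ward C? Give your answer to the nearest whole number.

A: NₕSₕ = 23892·2.9 = 69286.8
B: NₕSₕ = 43523·1.9 = 82693.7
C: NₕSₕ = 56080·3.5 = 196280
Σ NₕSₕ = 348260.5.
n_C = 100·196280/348260.5 = 56.360... → 56.

56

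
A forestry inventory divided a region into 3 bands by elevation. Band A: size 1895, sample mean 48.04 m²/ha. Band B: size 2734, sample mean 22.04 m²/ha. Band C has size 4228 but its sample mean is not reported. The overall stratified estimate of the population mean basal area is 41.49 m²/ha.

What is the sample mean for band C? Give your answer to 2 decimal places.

51.13

Σ Nₕx̄ₕ = N·μ, so 4228·x̄_C = 8857·41.49 − (1895·48.04 + 2734·22.04).
= 367476.93 − 151293.16 = 216183.77.
x̄_C = 216183.77 / 4228 = 51.1314... → 51.13.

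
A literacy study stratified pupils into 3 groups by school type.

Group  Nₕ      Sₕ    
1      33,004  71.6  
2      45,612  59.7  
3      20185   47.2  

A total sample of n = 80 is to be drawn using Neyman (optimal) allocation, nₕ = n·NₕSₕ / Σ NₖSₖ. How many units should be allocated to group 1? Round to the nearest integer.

1: NₕSₕ = 33004·71.6 = 2363086.4
2: NₕSₕ = 45612·59.7 = 2723036.4
3: NₕSₕ = 20185·47.2 = 952732
Σ NₕSₕ = 6038854.8.
n_1 = 80·2363086.4/6038854.8 = 31.305... → 31.

31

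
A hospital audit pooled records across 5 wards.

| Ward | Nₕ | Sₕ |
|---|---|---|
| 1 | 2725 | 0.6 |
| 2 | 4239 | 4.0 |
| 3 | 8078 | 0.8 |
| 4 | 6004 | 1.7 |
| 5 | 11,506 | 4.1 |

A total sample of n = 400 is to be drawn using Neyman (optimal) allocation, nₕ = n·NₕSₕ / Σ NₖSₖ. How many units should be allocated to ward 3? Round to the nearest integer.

Σ NₕSₕ = 2725·0.6 + 4239·4.0 + 8078·0.8 + 6004·1.7 + 11506·4.1 = 82434.8.
Share for 3: 6462.4/82434.8 = 0.07839.
n_3 = 400 × 0.07839 = 31.358... → 31.

31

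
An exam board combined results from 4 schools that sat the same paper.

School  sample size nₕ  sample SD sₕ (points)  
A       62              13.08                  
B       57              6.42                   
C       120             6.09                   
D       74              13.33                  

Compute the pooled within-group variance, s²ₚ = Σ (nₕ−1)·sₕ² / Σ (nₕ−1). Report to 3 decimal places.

97.505

A: (62−1)·13.08² = 61·171.0864 = 10436.2704
B: (57−1)·6.42² = 56·41.2164 = 2308.1184
C: (120−1)·6.09² = 119·37.0881 = 4413.4839
D: (74−1)·13.33² = 73·177.6889 = 12971.2897
Numerator = 30129.1624; denominator = Σ(nₕ−1) = 309.
s²ₚ = 30129.1624/309 = 97.50538... → 97.505.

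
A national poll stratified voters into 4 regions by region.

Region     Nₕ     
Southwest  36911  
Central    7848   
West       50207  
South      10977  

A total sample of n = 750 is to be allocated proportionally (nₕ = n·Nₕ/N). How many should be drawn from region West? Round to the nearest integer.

355

Share of region West = 50207/105943 = 0.47391.
Allocate 750 × 0.47391 = 355.429... → 355.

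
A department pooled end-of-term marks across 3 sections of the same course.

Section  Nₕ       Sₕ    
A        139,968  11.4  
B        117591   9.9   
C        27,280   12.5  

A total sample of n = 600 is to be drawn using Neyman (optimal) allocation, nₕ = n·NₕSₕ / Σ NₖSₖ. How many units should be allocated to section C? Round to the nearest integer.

Σ NₕSₕ = 139968·11.4 + 117591·9.9 + 27280·12.5 = 3100786.1.
Share for C: 341000/3100786.1 = 0.10997.
n_C = 600 × 0.10997 = 65.983... → 66.

66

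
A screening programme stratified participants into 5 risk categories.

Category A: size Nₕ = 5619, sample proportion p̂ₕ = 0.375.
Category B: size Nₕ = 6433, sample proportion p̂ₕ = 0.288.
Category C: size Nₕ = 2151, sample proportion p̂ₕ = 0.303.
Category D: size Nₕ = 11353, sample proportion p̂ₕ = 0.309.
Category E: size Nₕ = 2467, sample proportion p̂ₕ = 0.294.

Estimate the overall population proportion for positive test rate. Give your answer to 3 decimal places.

0.316

N = 5619 + 6433 + 2151 + 11353 + 2467 = 28023.
Overall proportion = Σ (Nₕ/N)·p̂ₕ.
Σ Nₕp̂ₕ = 2107.125 + 1852.704 + 651.753 + 3508.077 + 725.298 = 8844.957.
8844.957 / 28023 = 0.31563... → 0.316.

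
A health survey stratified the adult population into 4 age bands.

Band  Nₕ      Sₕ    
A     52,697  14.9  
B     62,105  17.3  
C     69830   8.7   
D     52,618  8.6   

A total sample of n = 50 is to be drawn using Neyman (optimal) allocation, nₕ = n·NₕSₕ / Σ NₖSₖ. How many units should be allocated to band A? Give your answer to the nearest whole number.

Σ NₕSₕ = 52697·14.9 + 62105·17.3 + 69830·8.7 + 52618·8.6 = 2919637.6.
Share for A: 785185.3/2919637.6 = 0.26893.
n_A = 50 × 0.26893 = 13.447... → 13.

13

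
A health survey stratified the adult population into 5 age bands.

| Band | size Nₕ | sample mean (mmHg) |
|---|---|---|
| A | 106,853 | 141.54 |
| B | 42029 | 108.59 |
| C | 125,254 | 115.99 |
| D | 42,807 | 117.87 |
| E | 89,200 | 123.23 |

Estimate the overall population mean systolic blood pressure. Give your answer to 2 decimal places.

N = 406143; weights Wₕ = Nₕ/N = (0.2631, 0.1035, 0.3084, 0.1054, 0.2196).
x̄_st = Σ Wₕ·x̄ₕ = 0.2631·141.54 + 0.1035·108.59 + 0.3084·115.99 + 0.1054·117.87 + 0.2196·123.23 ≈ 123.7345...
→ 123.73.

123.73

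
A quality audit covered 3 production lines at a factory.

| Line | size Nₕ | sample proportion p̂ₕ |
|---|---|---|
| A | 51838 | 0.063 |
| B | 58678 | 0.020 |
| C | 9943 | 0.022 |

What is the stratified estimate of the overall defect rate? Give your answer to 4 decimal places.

Wₕ = Nₕ/N with N = 120459: 0.4303, 0.4871, 0.0825.
p̂_st = 0.4303·0.063 + 0.4871·0.020 + 0.0825·0.022 ≈ 0.038670... → 0.0387.

0.0387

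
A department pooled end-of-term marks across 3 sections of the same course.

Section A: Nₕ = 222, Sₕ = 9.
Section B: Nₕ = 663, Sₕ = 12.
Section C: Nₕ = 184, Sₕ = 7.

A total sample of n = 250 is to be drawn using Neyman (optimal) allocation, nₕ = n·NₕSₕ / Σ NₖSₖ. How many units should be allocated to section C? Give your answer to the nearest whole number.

A: NₕSₕ = 222·9 = 1998
B: NₕSₕ = 663·12 = 7956
C: NₕSₕ = 184·7 = 1288
Σ NₕSₕ = 11242.
n_C = 250·1288/11242 = 28.643... → 29.

29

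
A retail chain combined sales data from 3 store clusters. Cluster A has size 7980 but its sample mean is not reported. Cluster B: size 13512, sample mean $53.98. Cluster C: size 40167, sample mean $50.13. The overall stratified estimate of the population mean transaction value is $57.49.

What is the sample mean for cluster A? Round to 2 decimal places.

100.48

N = 7980 + 13512 + 40167 = 61659.
Overall total = μ·N = 57.49·61659 = 3544775.91.
Subtract the known strata: 13512·53.98 + 40167·50.13 = 2742949.47.
Remaining total for cluster A: 3544775.91 − 2742949.47 = 801826.44.
Divide by its size: 801826.44 / 7980 = 100.4795... → 100.48.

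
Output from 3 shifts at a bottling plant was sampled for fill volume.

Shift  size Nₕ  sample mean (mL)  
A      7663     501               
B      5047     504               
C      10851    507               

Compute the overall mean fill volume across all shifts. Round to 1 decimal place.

N = 7663 + 5047 + 10851 = 23561.
The stratified mean weights each stratum mean by its population share Nₕ/N.
Σ Nₕx̄ₕ = 7663·501 + 5047·504 + 10851·507 = 3839163 + 2543688 + 5501457 = 11884308.
Divide by N: 11884308 / 23561 = 504.406... → 504.4.

504.4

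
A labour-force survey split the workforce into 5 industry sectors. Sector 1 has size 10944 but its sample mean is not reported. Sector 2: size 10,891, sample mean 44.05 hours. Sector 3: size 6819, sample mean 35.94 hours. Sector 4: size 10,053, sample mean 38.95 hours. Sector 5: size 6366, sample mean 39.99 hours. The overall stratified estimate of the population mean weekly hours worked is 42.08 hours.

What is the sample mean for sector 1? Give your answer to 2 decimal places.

48.04

Σ Nₕx̄ₕ = N·μ, so 10944·x̄_1 = 45073·42.08 − (10891·44.05 + 6819·35.94 + 10053·38.95 + 6366·39.99).
= 1896671.84 − 1370964.1 = 525707.74.
x̄_1 = 525707.74 / 10944 = 48.0362... → 48.04.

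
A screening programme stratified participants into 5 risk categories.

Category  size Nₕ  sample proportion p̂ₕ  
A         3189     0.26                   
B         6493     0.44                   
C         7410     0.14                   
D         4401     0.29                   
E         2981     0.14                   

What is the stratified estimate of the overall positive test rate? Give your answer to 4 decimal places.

0.2622

N = 3189 + 6493 + 7410 + 4401 + 2981 = 24474.
Overall proportion = Σ (Nₕ/N)·p̂ₕ.
Σ Nₕp̂ₕ = 829.14 + 2856.92 + 1037.4 + 1276.29 + 417.34 = 6417.09.
6417.09 / 24474 = 0.262200... → 0.2622.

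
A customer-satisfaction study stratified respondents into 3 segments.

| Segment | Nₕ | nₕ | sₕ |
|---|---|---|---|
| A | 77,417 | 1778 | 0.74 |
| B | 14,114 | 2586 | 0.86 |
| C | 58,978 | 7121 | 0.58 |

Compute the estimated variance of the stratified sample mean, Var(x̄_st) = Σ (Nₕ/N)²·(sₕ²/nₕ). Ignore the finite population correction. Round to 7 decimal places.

N = 150509. Term for each stratum: Wₕ²sₕ²/nₕ.
Var(x̄_st) = 0.0000814853 + 0.0000025150 + 0.0000072539 = 0.0000912542 → 0.0000913.

0.0000913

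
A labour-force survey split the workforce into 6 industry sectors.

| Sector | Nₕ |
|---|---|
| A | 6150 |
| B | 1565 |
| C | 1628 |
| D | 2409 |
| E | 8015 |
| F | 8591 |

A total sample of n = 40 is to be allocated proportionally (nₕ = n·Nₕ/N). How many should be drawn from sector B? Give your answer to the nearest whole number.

2

N = 6150 + 1565 + 1628 + 2409 + 8015 + 8591 = 28358.
n_B = 40·1565/28358 = 2.207... → 2.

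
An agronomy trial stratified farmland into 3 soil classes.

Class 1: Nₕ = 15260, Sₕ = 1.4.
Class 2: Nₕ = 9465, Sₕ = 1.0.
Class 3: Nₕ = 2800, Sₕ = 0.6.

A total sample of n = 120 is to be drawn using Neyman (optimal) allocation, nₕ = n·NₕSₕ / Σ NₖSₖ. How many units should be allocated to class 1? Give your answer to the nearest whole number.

1: NₕSₕ = 15260·1.4 = 21364
2: NₕSₕ = 9465·1.0 = 9465
3: NₕSₕ = 2800·0.6 = 1680
Σ NₕSₕ = 32509.
n_1 = 120·21364/32509 = 78.861... → 79.

79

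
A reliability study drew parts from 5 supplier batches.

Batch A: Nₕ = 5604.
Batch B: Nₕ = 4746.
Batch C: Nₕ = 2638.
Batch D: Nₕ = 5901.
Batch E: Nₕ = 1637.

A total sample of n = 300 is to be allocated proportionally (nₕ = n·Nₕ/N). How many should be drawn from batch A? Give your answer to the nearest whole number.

82

N = 5604 + 4746 + 2638 + 5901 + 1637 = 20526.
n_A = 300·5604/20526 = 81.906... → 82.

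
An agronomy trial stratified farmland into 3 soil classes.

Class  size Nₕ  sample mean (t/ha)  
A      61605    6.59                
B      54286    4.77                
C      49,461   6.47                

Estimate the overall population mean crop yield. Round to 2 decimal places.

5.96

N = 165352; weights Wₕ = Nₕ/N = (0.3726, 0.3283, 0.2991).
x̄_st = Σ Wₕ·x̄ₕ = 0.3726·6.59 + 0.3283·4.77 + 0.2991·6.47 ≈ 5.9566...
→ 5.96.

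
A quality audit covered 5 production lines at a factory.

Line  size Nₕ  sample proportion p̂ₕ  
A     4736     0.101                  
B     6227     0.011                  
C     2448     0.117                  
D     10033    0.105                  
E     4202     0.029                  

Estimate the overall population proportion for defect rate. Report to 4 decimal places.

0.0727

Wₕ = Nₕ/N with N = 27646: 0.1713, 0.2252, 0.0885, 0.3629, 0.1520.
p̂_st = 0.1713·0.101 + 0.2252·0.011 + 0.0885·0.117 + 0.3629·0.105 + 0.1520·0.029 ≈ 0.072653... → 0.0727.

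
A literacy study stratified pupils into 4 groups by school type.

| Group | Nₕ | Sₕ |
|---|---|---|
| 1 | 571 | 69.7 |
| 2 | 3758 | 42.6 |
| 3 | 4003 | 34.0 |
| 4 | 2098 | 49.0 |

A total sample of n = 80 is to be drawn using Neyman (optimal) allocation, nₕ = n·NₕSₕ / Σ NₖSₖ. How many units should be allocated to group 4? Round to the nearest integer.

19

1: NₕSₕ = 571·69.7 = 39798.7
2: NₕSₕ = 3758·42.6 = 160090.8
3: NₕSₕ = 4003·34.0 = 136102
4: NₕSₕ = 2098·49.0 = 102802
Σ NₕSₕ = 438793.5.
n_4 = 80·102802/438793.5 = 18.743... → 19.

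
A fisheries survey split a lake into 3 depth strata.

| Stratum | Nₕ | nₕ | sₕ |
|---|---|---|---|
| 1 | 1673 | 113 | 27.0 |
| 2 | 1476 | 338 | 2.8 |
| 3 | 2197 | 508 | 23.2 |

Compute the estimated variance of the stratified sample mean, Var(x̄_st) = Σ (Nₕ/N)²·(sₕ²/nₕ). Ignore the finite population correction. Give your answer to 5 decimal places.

0.81252

N = 5346; Wₕ = Nₕ/N.
stratum 1: (1673/5346)²·27.0²/113 = 0.63180500
stratum 2: (1476/5346)²·2.8²/338 = 0.00176813
stratum 3: (2197/5346)²·23.2²/508 = 0.17894290
Sum = 0.81251603 → 0.81252.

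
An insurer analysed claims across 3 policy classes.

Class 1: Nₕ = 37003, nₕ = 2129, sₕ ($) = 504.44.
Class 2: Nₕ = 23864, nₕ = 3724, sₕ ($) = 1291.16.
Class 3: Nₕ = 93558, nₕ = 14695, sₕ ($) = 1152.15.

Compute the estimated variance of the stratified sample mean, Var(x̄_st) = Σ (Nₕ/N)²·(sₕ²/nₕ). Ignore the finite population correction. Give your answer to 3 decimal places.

50.710

N = 154425; Wₕ = Nₕ/N.
class 1: (37003/154425)²·504.44²/2129 = 6.862495
class 2: (23864/154425)²·1291.16²/3724 = 10.690591
class 3: (93558/154425)²·1152.15²/14695 = 33.156990
Sum = 50.710076 → 50.710.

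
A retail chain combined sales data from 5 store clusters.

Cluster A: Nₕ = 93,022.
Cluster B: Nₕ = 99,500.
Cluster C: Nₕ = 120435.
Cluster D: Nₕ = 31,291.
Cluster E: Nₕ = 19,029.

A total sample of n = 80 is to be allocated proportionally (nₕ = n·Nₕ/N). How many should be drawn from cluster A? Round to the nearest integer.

Share of cluster A = 93022/363277 = 0.25606.
Allocate 80 × 0.25606 = 20.485... → 20.

20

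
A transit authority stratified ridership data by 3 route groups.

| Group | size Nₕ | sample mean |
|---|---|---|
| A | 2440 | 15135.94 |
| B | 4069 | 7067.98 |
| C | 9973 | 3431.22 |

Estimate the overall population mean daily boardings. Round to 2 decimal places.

x̄_st = (Σ Nₕx̄ₕ) / (Σ Nₕ) = (2440·15135.94 + 4069·7067.98 + 9973·3431.22) / 16482
= 99910861.28 / 16482 = 6061.8166... → 6061.82.

6061.82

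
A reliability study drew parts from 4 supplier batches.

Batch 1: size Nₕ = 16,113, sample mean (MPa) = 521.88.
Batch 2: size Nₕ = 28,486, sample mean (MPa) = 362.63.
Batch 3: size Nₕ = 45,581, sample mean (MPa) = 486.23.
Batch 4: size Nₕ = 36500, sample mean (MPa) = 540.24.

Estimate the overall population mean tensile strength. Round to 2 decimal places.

x̄_st = (Σ Nₕx̄ₕ) / (Σ Nₕ) = (16113·521.88 + 28486·362.63 + 45581·486.23 + 36500·540.24) / 126680
= 60620540.25 / 126680 = 478.5328... → 478.53.

478.53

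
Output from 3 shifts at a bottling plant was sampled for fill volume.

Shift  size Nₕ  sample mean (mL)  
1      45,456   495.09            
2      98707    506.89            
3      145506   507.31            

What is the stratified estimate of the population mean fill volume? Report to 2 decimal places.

N = 45456 + 98707 + 145506 = 289669.
Overall mean = Σ (Nₕ/N)·x̄ₕ — weight by population share, not a simple average.
Σ Nₕx̄ₕ = 45456·495.09 + 98707·506.89 + 145506·507.31 = 22504811.04 + 50033591.23 + 73816648.86 = 146355051.13.
Divide by N: 146355051.13 / 289669 = 505.2493... → 505.25.

505.25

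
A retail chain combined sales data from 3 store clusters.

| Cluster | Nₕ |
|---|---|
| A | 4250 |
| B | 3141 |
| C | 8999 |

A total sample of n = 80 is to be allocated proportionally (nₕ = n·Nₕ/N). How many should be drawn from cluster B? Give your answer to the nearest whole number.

15

N = 4250 + 3141 + 8999 = 16390.
n_B = 80·3141/16390 = 15.331... → 15.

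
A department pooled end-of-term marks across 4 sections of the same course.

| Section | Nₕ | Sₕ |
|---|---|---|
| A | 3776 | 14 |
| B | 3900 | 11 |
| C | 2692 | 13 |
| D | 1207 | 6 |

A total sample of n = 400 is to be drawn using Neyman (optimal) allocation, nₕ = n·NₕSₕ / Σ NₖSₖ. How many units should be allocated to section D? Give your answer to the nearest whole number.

Σ NₕSₕ = 3776·14 + 3900·11 + 2692·13 + 1207·6 = 138002.
Share for D: 7242/138002 = 0.05248.
n_D = 400 × 0.05248 = 20.991... → 21.

21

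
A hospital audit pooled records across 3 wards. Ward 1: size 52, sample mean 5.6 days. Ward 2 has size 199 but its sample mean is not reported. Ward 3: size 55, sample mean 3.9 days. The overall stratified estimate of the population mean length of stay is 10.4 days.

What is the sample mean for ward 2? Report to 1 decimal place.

Σ Nₕx̄ₕ = N·μ, so 199·x̄_2 = 306·10.4 − (52·5.6 + 55·3.9).
= 3182.4 − 505.7 = 2676.7.
x̄_2 = 2676.7 / 199 = 13.451... → 13.5.

13.5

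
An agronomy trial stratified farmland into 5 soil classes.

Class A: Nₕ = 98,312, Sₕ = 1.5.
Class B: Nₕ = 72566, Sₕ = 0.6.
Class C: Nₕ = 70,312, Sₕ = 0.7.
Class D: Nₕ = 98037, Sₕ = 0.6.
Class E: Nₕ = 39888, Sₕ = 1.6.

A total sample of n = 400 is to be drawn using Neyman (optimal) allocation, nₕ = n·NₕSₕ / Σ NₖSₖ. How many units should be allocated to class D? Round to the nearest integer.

65

A: NₕSₕ = 98312·1.5 = 147468
B: NₕSₕ = 72566·0.6 = 43539.6
C: NₕSₕ = 70312·0.7 = 49218.4
D: NₕSₕ = 98037·0.6 = 58822.2
E: NₕSₕ = 39888·1.6 = 63820.8
Σ NₕSₕ = 362869.
n_D = 400·58822.2/362869 = 64.841... → 65.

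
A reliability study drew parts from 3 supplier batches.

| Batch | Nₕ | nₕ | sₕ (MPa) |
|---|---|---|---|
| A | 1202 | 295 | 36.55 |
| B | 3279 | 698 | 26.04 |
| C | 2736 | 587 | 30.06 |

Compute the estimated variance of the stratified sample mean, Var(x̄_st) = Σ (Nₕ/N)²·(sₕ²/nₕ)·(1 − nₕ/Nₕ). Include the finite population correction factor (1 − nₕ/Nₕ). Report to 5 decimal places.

0.42641

N = 7217. Term for each stratum: Wₕ²sₕ²/nₕ·(1−nₕ/Nₕ).
Var(x̄_st) = 0.09478750 + 0.15784926 + 0.17377166 = 0.42640842 → 0.42641.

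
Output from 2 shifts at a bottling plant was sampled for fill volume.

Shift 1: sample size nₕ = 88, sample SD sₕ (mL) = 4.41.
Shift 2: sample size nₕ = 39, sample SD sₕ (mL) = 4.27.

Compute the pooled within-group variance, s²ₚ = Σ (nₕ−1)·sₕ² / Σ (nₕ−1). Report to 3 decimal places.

1: (88−1)·4.41² = 87·19.4481 = 1691.9847
2: (39−1)·4.27² = 38·18.2329 = 692.8502
Numerator = 2384.8349; denominator = Σ(nₕ−1) = 125.
s²ₚ = 2384.8349/125 = 19.07868... → 19.079.

19.079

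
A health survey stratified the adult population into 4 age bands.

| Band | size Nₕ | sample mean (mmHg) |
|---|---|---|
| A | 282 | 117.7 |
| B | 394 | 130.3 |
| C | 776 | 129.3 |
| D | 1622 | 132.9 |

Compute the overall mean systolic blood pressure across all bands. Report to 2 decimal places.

N = 282 + 394 + 776 + 1622 = 3074.
Overall mean = Σ (Nₕ/N)·x̄ₕ — weight by population share, not a simple average.
Σ Nₕx̄ₕ = 282·117.7 + 394·130.3 + 776·129.3 + 1622·132.9 = 33191.4 + 51338.2 + 100336.8 + 215563.8 = 400430.2.
Divide by N: 400430.2 / 3074 = 130.2636... → 130.26.

130.26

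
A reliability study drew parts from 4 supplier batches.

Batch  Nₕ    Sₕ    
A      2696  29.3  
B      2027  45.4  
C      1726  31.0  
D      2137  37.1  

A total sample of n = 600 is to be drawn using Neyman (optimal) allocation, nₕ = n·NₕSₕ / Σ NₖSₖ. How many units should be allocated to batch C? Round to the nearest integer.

A: NₕSₕ = 2696·29.3 = 78992.8
B: NₕSₕ = 2027·45.4 = 92025.8
C: NₕSₕ = 1726·31.0 = 53506
D: NₕSₕ = 2137·37.1 = 79282.7
Σ NₕSₕ = 303807.3.
n_C = 600·53506/303807.3 = 105.671... → 106.

106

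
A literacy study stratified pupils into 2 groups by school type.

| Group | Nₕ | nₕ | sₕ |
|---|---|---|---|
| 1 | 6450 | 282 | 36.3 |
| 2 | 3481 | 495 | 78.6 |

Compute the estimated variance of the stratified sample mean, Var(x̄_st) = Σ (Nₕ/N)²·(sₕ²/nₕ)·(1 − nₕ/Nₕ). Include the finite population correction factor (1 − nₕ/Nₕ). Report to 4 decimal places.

3.2002

N = 9931; Wₕ = Nₕ/N.
group 1: (6450/9931)²·36.3²/282·(1 − 282/6450) = 1.8848737
group 2: (3481/9931)²·78.6²/495·(1 − 495/3481) = 1.3153695
Sum = 3.2002432 → 3.2002.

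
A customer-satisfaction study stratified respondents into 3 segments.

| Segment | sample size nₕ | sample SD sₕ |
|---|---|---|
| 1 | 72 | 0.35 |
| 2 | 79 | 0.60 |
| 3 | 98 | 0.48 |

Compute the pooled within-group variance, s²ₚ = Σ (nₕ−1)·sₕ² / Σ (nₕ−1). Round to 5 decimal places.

0.24035

Degrees of freedom: 71 + 78 + 97 = 246.
Σ(nₕ−1)sₕ² = 71·0.1225 + 78·0.36 + 97·0.2304 = 59.1263.
s²ₚ = 59.1263 / 246 = 0.2403508... → 0.24035.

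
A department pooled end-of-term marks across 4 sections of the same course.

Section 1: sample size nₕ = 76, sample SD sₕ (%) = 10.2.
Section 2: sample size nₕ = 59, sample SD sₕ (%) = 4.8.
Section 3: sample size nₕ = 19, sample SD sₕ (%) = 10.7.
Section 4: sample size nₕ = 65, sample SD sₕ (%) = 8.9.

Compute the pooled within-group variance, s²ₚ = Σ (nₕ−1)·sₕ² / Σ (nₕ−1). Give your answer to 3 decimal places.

1: (76−1)·10.2² = 75·104.04 = 7803
2: (59−1)·4.8² = 58·23.04 = 1336.32
3: (19−1)·10.7² = 18·114.49 = 2060.82
4: (65−1)·8.9² = 64·79.21 = 5069.44
Numerator = 16269.58; denominator = Σ(nₕ−1) = 215.
s²ₚ = 16269.58/215 = 75.67247... → 75.672.

75.672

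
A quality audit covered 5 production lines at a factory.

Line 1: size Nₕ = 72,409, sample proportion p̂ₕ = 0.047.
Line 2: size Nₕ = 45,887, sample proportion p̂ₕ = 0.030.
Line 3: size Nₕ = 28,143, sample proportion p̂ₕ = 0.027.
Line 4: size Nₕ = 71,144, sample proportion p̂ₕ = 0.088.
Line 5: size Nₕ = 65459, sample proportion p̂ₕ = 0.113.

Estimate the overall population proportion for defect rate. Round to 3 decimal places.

N = 72409 + 45887 + 28143 + 71144 + 65459 = 283042.
Overall proportion = Σ (Nₕ/N)·p̂ₕ.
Σ Nₕp̂ₕ = 3403.223 + 1376.61 + 759.861 + 6260.672 + 7396.867 = 19197.233.
19197.233 / 283042 = 0.06782... → 0.068.

0.068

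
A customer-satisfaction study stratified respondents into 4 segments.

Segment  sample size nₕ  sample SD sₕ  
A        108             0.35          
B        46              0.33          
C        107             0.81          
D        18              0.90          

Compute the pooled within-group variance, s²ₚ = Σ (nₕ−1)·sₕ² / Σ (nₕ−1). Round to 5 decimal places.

0.36845

A: (108−1)·0.35² = 107·0.1225 = 13.1075
B: (46−1)·0.33² = 45·0.1089 = 4.9005
C: (107−1)·0.81² = 106·0.6561 = 69.5466
D: (18−1)·0.90² = 17·0.81 = 13.77
Numerator = 101.3246; denominator = Σ(nₕ−1) = 275.
s²ₚ = 101.3246/275 = 0.3684531... → 0.36845.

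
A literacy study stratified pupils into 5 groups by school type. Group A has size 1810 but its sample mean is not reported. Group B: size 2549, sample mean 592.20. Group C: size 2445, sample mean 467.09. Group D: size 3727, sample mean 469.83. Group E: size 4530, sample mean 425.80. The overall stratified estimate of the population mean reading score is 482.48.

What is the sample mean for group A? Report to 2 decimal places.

Σ Nₕx̄ₕ = N·μ, so 1810·x̄_A = 15061·482.48 − (2549·592.20 + 2445·467.09 + 3727·469.83 + 4530·425.80).
= 7266631.28 − 6331483.26 = 935148.02.
x̄_A = 935148.02 / 1810 = 516.6564... → 516.66.

516.66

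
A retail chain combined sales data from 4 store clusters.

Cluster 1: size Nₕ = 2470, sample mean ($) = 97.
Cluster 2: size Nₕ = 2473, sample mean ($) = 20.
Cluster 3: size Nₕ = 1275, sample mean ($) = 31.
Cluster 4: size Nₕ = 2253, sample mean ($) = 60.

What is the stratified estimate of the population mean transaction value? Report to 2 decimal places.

N = 8471; weights Wₕ = Nₕ/N = (0.2916, 0.2919, 0.1505, 0.2660).
x̄_st = Σ Wₕ·x̄ₕ = 0.2916·97 + 0.2919·20 + 0.1505·31 + 0.2660·60 ≈ 54.7462...
→ 54.75.

54.75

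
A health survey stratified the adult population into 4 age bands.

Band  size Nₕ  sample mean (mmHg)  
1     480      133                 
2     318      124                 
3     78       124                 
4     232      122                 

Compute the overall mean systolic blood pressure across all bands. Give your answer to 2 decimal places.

127.48

N = 1108; weights Wₕ = Nₕ/N = (0.4332, 0.2870, 0.0704, 0.2094).
x̄_st = Σ Wₕ·x̄ₕ = 0.4332·133 + 0.2870·124 + 0.0704·124 + 0.2094·122 ≈ 127.4801...
→ 127.48.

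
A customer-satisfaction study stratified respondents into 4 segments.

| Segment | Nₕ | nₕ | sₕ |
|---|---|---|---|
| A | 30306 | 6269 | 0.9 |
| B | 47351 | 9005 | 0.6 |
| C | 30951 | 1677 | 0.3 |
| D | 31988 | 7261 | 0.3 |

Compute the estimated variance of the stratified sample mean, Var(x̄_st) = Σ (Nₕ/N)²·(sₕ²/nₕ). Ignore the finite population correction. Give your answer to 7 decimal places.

0.0000138

N = 140596. Term for each stratum: Wₕ²sₕ²/nₕ.
Var(x̄_st) = 0.0000060034 + 0.0000045345 + 0.0000026008 + 0.0000006416 = 0.0000137804 → 0.0000138.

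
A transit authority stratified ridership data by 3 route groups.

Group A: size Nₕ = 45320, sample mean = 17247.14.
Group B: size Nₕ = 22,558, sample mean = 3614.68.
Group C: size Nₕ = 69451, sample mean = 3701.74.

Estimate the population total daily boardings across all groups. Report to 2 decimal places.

A: 45320·17247.14 = 781640384.8
B: 22558·3614.68 = 81539951.44
C: 69451·3701.74 = 257089544.74
τ̂ = Σ Nₕx̄ₕ = 1120269880.98.

1120269880.98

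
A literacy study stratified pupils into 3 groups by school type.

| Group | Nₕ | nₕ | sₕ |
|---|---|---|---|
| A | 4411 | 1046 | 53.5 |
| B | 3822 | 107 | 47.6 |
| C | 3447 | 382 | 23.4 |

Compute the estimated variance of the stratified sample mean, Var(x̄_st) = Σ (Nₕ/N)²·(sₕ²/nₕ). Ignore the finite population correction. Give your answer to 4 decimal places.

2.7825

N = 11680. Term for each stratum: Wₕ²sₕ²/nₕ.
Var(x̄_st) = 0.3902692 + 2.2673878 + 0.1248433 = 2.7825003 → 2.7825.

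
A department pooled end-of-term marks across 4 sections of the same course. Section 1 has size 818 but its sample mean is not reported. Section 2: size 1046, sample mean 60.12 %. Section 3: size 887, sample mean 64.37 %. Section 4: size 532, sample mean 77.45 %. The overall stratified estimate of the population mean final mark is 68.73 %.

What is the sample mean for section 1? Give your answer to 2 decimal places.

78.80

Σ Nₕx̄ₕ = N·μ, so 818·x̄_1 = 3283·68.73 − (1046·60.12 + 887·64.37 + 532·77.45).
= 225640.59 − 161185.11 = 64455.48.
x̄_1 = 64455.48 / 818 = 78.7964... → 78.80.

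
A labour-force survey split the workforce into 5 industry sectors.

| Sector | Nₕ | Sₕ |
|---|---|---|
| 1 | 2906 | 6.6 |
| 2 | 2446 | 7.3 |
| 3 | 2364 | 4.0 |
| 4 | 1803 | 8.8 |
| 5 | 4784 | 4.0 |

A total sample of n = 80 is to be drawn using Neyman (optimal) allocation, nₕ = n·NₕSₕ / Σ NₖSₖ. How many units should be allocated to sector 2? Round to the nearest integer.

Σ NₕSₕ = 2906·6.6 + 2446·7.3 + 2364·4.0 + 1803·8.8 + 4784·4.0 = 81493.8.
Share for 2: 17855.8/81493.8 = 0.21911.
n_2 = 80 × 0.21911 = 17.528... → 18.

18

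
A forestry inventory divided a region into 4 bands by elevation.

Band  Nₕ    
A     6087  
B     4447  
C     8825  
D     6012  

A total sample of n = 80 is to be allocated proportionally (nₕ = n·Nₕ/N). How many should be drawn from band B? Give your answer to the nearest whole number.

N = 6087 + 4447 + 8825 + 6012 = 25371.
n_B = 80·4447/25371 = 14.022... → 14.

14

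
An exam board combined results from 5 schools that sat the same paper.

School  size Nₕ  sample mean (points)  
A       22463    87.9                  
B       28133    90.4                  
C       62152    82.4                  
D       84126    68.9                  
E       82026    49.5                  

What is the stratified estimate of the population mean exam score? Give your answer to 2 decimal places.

N = 22463 + 28133 + 62152 + 84126 + 82026 = 278900.
The stratified mean weights each stratum mean by its population share Nₕ/N.
Σ Nₕx̄ₕ = 22463·87.9 + 28133·90.4 + 62152·82.4 + 84126·68.9 + 82026·49.5 = 1974497.7 + 2543223.2 + 5121324.8 + 5796281.4 + 4060287 = 19495614.1.
Divide by N: 19495614.1 / 278900 = 69.9018... → 69.90.

69.90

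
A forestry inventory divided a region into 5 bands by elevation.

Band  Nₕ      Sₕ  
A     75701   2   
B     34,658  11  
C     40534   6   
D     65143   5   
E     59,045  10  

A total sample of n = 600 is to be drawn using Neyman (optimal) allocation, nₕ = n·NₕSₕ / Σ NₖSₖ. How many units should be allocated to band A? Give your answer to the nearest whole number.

Σ NₕSₕ = 75701·2 + 34658·11 + 40534·6 + 65143·5 + 59045·10 = 1692009.
Share for A: 151402/1692009 = 0.08948.
n_A = 600 × 0.08948 = 53.688... → 54.

54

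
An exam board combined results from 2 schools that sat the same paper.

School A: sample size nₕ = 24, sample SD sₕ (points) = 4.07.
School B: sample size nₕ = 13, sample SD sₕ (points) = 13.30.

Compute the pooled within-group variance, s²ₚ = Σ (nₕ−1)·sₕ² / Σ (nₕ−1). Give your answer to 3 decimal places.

Degrees of freedom: 23 + 12 = 35.
Σ(nₕ−1)sₕ² = 23·16.5649 + 12·176.89 = 2503.6727.
s²ₚ = 2503.6727 / 35 = 71.53351... → 71.534.

71.534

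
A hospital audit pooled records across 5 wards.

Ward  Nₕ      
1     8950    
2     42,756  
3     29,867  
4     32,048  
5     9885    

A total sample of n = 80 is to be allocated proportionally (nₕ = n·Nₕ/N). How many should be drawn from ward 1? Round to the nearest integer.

6

Share of ward 1 = 8950/123506 = 0.07247.
Allocate 80 × 0.07247 = 5.797... → 6.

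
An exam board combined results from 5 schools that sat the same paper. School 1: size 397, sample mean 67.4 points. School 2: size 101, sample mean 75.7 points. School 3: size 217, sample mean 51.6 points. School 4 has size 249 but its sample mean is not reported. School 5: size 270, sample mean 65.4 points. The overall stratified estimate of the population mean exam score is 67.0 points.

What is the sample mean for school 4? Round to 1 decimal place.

78.0

N = 397 + 101 + 217 + 249 + 270 = 1234.
Overall total = μ·N = 67.0·1234 = 82678.
Subtract the known strata: 397·67.4 + 101·75.7 + 217·51.6 + 270·65.4 = 63258.7.
Remaining total for school 4: 82678 − 63258.7 = 19419.3.
Divide by its size: 19419.3 / 249 = 77.989... → 78.0.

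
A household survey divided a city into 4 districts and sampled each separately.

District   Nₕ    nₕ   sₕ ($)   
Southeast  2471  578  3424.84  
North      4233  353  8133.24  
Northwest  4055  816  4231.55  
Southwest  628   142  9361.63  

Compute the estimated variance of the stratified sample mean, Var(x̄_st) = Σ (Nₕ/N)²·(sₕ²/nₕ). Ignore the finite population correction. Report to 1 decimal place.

31511.4

N = 11387. Term for each stratum: Wₕ²sₕ²/nₕ.
Var(x̄_st) = 955.6076 + 25895.8616 + 2782.7351 + 1877.2203 = 31511.4247 → 31511.4.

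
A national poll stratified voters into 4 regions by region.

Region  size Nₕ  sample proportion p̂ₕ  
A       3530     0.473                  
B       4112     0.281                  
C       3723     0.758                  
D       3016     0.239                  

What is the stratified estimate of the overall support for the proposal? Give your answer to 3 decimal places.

Wₕ = Nₕ/N with N = 14381: 0.2455, 0.2859, 0.2589, 0.2097.
p̂_st = 0.2455·0.473 + 0.2859·0.281 + 0.2589·0.758 + 0.2097·0.239 ≈ 0.44281... → 0.443.

0.443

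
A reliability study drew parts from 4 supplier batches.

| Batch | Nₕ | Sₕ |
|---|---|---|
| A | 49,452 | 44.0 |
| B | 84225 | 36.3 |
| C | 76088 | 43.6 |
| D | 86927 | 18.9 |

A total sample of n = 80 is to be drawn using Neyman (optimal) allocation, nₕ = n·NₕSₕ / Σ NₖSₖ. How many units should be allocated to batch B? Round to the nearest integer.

A: NₕSₕ = 49452·44.0 = 2175888
B: NₕSₕ = 84225·36.3 = 3057367.5
C: NₕSₕ = 76088·43.6 = 3317436.8
D: NₕSₕ = 86927·18.9 = 1642920.3
Σ NₕSₕ = 10193612.6.
n_B = 80·3057367.5/10193612.6 = 23.994... → 24.

24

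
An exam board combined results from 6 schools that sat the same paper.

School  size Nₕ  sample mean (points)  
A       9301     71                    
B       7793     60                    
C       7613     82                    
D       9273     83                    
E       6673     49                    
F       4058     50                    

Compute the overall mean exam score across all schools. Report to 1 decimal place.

68.3

N = 9301 + 7793 + 7613 + 9273 + 6673 + 4058 = 44711.
Weight each subgroup mean by Nₕ/N and sum.
Σ Nₕx̄ₕ = 9301·71 + 7793·60 + 7613·82 + 9273·83 + 6673·49 + 4058·50 = 660371 + 467580 + 624266 + 769659 + 326977 + 202900 = 3051753.
Divide by N: 3051753 / 44711 = 68.255... → 68.3.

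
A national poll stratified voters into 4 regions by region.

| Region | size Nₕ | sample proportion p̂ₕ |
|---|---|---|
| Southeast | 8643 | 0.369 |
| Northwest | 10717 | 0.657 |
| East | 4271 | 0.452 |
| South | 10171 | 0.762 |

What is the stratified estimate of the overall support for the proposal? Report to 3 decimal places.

N = 8643 + 10717 + 4271 + 10171 = 33802.
Overall proportion = Σ (Nₕ/N)·p̂ₕ.
Σ Nₕp̂ₕ = 3189.267 + 7041.069 + 1930.492 + 7750.302 = 19911.13.
19911.13 / 33802 = 0.58905... → 0.589.

0.589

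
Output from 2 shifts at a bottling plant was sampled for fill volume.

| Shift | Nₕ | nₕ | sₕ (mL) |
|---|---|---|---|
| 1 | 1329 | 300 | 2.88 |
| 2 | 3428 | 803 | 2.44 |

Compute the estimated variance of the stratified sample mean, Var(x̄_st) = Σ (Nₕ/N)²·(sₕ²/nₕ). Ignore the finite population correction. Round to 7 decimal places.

0.0060081

N = 4757; Wₕ = Nₕ/N.
shift 1: (1329/4757)²·2.88²/300 = 0.0021579798
shift 2: (3428/4757)²·2.44²/803 = 0.0038501658
Sum = 0.0060081456 → 0.0060081.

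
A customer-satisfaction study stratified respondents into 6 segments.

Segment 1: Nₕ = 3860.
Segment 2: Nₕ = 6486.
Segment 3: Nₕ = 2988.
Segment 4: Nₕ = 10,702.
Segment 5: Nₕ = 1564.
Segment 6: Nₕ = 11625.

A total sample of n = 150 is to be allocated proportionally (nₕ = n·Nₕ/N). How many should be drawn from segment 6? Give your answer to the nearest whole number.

47

Share of segment 6 = 11625/37225 = 0.31229.
Allocate 150 × 0.31229 = 46.844... → 47.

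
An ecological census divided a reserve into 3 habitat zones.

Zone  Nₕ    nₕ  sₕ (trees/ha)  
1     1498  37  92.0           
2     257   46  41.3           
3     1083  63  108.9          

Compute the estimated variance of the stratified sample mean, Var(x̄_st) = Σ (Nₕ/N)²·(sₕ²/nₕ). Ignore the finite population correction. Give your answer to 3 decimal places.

N = 2838. Term for each stratum: Wₕ²sₕ²/nₕ.
Var(x̄_st) = 63.734235 + 0.304077 + 27.412418 = 91.450730 → 91.451.

91.451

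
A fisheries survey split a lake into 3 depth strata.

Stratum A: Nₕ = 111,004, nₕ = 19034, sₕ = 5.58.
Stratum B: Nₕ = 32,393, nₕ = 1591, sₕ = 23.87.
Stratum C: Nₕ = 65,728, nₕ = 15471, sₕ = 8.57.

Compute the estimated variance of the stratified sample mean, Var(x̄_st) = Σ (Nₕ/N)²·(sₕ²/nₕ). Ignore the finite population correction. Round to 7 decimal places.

N = 209125. Term for each stratum: Wₕ²sₕ²/nₕ.
Var(x̄_st) = 0.0004608968 + 0.0085926098 + 0.0004689561 = 0.0095224627 → 0.0095225.

0.0095225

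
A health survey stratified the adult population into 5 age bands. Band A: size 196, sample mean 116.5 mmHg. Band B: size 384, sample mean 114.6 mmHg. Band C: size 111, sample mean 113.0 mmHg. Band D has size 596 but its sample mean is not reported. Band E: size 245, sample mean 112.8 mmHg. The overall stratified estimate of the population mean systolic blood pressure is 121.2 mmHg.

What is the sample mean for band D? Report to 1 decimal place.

Σ Nₕx̄ₕ = N·μ, so 596·x̄_D = 1532·121.2 − (196·116.5 + 384·114.6 + 111·113.0 + 245·112.8).
= 185678.4 − 107019.4 = 78659.
x̄_D = 78659 / 596 = 131.978... → 132.0.

132.0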